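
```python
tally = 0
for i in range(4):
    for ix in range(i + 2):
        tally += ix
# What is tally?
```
Trace:
  tally=0
  tally=0, i=0, ix=0
  tally=1, i=0, ix=1
  tally=1, i=1, ix=0
  tally=2, i=1, ix=1
  tally=4, i=1, ix=2
  tally=4, i=2, ix=0
  tally=5, i=2, ix=1
  tally=7, i=2, ix=2
  tally=10, i=2, ix=3
  tally=10, i=3, ix=0
  tally=11, i=3, ix=1
  tally=13, i=3, ix=2
  tally=16, i=3, ix=3
  tally=20, i=3, ix=4

Final answer: 20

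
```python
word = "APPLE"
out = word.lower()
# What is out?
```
Trace:
  word='APPLE'
  word='APPLE', out='apple'

Final answer: 'apple'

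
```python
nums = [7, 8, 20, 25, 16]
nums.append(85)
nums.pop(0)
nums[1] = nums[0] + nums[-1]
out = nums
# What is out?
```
Trace:
  nums=[7, 8, 20, 25, 16]
  nums=[7, 8, 20, 25, 16, 85]
  nums=[8, 20, 25, 16, 85]
  nums=[8, 93, 25, 16, 85]
  nums=[8, 93, 25, 16, 85], out=[8, 93, 25, 16, 85]

Final answer: [8, 93, 25, 16, 85]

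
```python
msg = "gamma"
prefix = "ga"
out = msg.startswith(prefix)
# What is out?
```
Trace:
  msg='gamma'
  msg='gamma', prefix='ga'
  msg='gamma', prefix='ga', out=True

Final answer: True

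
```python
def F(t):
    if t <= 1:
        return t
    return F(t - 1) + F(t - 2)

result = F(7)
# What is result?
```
Call trace (a repeated sub-call is expanded the first time; later identical calls just restate its return value):
F(t=7)
  F(t=6)
    F(t=5)
      F(t=4)
        F(t=3)
          F(t=2)
            F(t=1)
            -> return 1
            F(t=0)
            -> return 0
          -> return 1
          F(t=1)
          -> return 1
        -> return 2
        F(t=2) -> return 1  (same call as traced above)
      -> return 3
      F(t=3) -> return 2  (same call as traced above)
    -> return 5
    F(t=4) -> return 3  (same call as traced above)
  -> return 8
  F(t=5) -> return 5  (same call as traced above)
-> return 13

Final answer: 13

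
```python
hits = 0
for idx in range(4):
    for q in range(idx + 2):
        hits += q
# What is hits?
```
Trace:
  hits=0
  hits=0, idx=0, q=0
  hits=1, idx=0, q=1
  hits=1, idx=1, q=0
  hits=2, idx=1, q=1
  hits=4, idx=1, q=2
  hits=4, idx=2, q=0
  hits=5, idx=2, q=1
  hits=7, idx=2, q=2
  hits=10, idx=2, q=3
  hits=10, idx=3, q=0
  hits=11, idx=3, q=1
  hits=13, idx=3, q=2
  hits=16, idx=3, q=3
  hits=20, idx=3, q=4

Final answer: 20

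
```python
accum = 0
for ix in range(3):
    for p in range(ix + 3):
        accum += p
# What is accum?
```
Trace:
  accum=0
  accum=0, ix=0, p=0
  accum=1, ix=0, p=1
  accum=3, ix=0, p=2
  accum=3, ix=1, p=0
  accum=4, ix=1, p=1
  accum=6, ix=1, p=2
  accum=9, ix=1, p=3
  accum=9, ix=2, p=0
  accum=10, ix=2, p=1
  accum=12, ix=2, p=2
  accum=15, ix=2, p=3
  accum=19, ix=2, p=4

Final answer: 19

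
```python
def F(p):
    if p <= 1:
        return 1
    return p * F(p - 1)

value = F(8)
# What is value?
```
Call trace:
F(p=8)
  F(p=7)
    F(p=6)
      F(p=5)
        F(p=4)
          F(p=3)
            F(p=2)
              F(p=1)
              -> return 1
            -> return 2
          -> return 6
        -> return 24
      -> return 120
    -> return 720
  -> return 5040
-> return 40320

Final answer: 40320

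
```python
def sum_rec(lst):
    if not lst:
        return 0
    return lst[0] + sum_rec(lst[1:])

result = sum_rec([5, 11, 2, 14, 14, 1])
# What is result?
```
Call trace:
sum_rec(lst=[5, 11, 2, 14, 14, 1])
  sum_rec(lst=[11, 2, 14, 14, 1])
    sum_rec(lst=[2, 14, 14, 1])
      sum_rec(lst=[14, 14, 1])
        sum_rec(lst=[14, 1])
          sum_rec(lst=[1])
            sum_rec(lst=[])
            -> return 0
          -> return 1
        -> return 15
      -> return 29
    -> return 31
  -> return 42
-> return 47

Final answer: 47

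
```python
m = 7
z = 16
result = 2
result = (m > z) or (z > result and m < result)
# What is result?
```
Trace:
  m=7
  m=7, z=16
  m=7, z=16, result=2
  m=7, z=16, result=False

Final answer: False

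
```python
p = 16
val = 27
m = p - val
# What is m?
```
Trace:
  p=16
  p=16, val=27
  p=16, val=27, m=-11

Final answer: -11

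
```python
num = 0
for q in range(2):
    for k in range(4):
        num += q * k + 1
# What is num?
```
Trace:
  num=0
  num=1, q=0, k=0
  num=2, q=0, k=1
  num=3, q=0, k=2
  num=4, q=0, k=3
  num=5, q=1, k=0
  num=7, q=1, k=1
  num=10, q=1, k=2
  num=14, q=1, k=3

Final answer: 14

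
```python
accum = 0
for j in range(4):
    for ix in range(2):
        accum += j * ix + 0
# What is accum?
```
Trace:
  accum=0
  accum=0, j=0, ix=0
  accum=0, j=0, ix=1
  accum=0, j=1, ix=0
  accum=1, j=1, ix=1
  accum=1, j=2, ix=0
  accum=3, j=2, ix=1
  accum=3, j=3, ix=0
  accum=6, j=3, ix=1

Final answer: 6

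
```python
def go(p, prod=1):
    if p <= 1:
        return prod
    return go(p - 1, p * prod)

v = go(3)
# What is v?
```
Call trace:
go(p=3, prod=1)
  go(p=2, prod=3)
    go(p=1, prod=6)
    -> return 6
  -> return 6
-> return 6

Final answer: 6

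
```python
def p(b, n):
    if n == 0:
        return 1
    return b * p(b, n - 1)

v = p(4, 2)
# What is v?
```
Call trace:
p(b=4, n=2)
  p(b=4, n=1)
    p(b=4, n=0)
    -> return 1
  -> return 4
-> return 16

Final answer: 16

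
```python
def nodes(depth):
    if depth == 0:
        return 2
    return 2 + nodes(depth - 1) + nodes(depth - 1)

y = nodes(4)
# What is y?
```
Call trace (a repeated sub-call is expanded the first time; later identical calls just restate its return value):
nodes(depth=4)
  nodes(depth=3)
    nodes(depth=2)
      nodes(depth=1)
        nodes(depth=0)
        -> return 2
        nodes(depth=0)
        -> return 2
      -> return 6
      nodes(depth=1) -> return 6  (same call as traced above)
    -> return 14
    nodes(depth=2) -> return 14  (same call as traced above)
  -> return 30
  nodes(depth=3) -> return 30  (same call as traced above)
-> return 62

Final answer: 62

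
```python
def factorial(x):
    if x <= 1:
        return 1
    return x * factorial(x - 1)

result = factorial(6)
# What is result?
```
Call trace:
factorial(x=6)
  factorial(x=5)
    factorial(x=4)
      factorial(x=3)
        factorial(x=2)
          factorial(x=1)
          -> return 1
        -> return 2
      -> return 6
    -> return 24
  -> return 120
-> return 720

Final answer: 720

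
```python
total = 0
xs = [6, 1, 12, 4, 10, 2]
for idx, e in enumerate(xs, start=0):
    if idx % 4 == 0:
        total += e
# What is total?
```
Trace:
  total=0
  total=6, idx=0, e=6
  total=6, idx=1, e=1
  total=6, idx=2, e=12
  total=6, idx=3, e=4
  total=16, idx=4, e=10
  total=16, idx=5, e=2

Final answer: 16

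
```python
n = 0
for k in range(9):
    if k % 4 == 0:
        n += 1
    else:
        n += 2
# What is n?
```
Trace:
  n=0
  n=1, k=0
  n=3, k=1
  n=5, k=2
  n=7, k=3
  n=8, k=4
  n=10, k=5
  n=12, k=6
  n=14, k=7
  n=15, k=8

Final answer: 15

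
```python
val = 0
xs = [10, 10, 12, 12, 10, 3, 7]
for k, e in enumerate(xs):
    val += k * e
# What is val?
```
Trace:
  val=0
  val=0, k=0, e=10
  val=10, k=1, e=10
  val=34, k=2, e=12
  val=70, k=3, e=12
  val=110, k=4, e=10
  val=125, k=5, e=3
  val=167, k=6, e=7

Final answer: 167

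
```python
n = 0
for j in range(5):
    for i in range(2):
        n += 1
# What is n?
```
Trace:
  n=0
  n=1, j=0, i=0
  n=2, j=0, i=1
  n=3, j=1, i=0
  n=4, j=1, i=1
  n=5, j=2, i=0
  n=6, j=2, i=1
  n=7, j=3, i=0
  n=8, j=3, i=1
  n=9, j=4, i=0
  n=10, j=4, i=1

Final answer: 10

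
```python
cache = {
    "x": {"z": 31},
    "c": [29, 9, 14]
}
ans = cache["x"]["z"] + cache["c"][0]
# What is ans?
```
Trace:
  cache={'x': {'z': 31}, 'c': [29, 9, 14]}
  cache={'x': {'z': 31}, 'c': [29, 9, 14]}, ans=60

Final answer: 60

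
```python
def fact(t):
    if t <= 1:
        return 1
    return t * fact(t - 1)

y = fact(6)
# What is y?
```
Call trace:
fact(t=6)
  fact(t=5)
    fact(t=4)
      fact(t=3)
        fact(t=2)
          fact(t=1)
          -> return 1
        -> return 2
      -> return 6
    -> return 24
  -> return 120
-> return 720

Final answer: 720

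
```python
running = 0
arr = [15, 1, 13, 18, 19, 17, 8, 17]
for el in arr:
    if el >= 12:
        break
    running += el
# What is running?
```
Trace:
  running=0
  running=0, el=15

Final answer: 0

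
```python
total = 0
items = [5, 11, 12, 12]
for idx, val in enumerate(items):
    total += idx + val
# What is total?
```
Trace:
  total=0
  total=5, idx=0, val=5
  total=17, idx=1, val=11
  total=31, idx=2, val=12
  total=46, idx=3, val=12

Final answer: 46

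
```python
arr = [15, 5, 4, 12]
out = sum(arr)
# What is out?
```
Trace:
  arr=[15, 5, 4, 12]
  arr=[15, 5, 4, 12], out=36

Final answer: 36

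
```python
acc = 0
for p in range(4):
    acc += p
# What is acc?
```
Trace:
  acc=0
  acc=0, p=0
  acc=1, p=1
  acc=3, p=2
  acc=6, p=3

Final answer: 6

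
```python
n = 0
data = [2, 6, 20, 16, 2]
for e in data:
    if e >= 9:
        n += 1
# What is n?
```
Trace:
  n=0
  n=0, e=2
  n=0, e=6
  n=1, e=20
  n=2, e=16
  n=2, e=2

Final answer: 2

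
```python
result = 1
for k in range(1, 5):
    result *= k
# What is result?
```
Trace:
  result=1
  result=1, k=1
  result=2, k=2
  result=6, k=3
  result=24, k=4

Final answer: 24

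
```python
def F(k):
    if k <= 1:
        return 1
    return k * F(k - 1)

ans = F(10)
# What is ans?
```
Call trace:
F(k=10)
  F(k=9)
    F(k=8)
      F(k=7)
        F(k=6)
          F(k=5)
            F(k=4)
              F(k=3)
                F(k=2)
                  F(k=1)
                  -> return 1
                -> return 2
              -> return 6
            -> return 24
          -> return 120
        -> return 720
      -> return 5040
    -> return 40320
  -> return 362880
-> return 3628800

Final answer: 3628800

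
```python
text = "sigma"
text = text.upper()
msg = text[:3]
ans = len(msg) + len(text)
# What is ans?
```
Trace:
  text='sigma'
  text='SIGMA'
  text='SIGMA', msg='SIG'
  text='SIGMA', msg='SIG', ans=8

Final answer: 8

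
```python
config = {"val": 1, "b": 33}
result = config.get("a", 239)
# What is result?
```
Trace:
  config={'val': 1, 'b': 33}
  config={'val': 1, 'b': 33}, result=239

Final answer: 239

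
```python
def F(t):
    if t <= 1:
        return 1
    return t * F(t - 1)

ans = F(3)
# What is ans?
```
Call trace:
F(t=3)
  F(t=2)
    F(t=1)
    -> return 1
  -> return 2
-> return 6

Final answer: 6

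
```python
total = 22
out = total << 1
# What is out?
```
Trace:
  total=22
  total=22, out=44

Final answer: 44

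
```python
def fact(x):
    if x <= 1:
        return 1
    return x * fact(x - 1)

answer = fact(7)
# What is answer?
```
Call trace:
fact(x=7)
  fact(x=6)
    fact(x=5)
      fact(x=4)
        fact(x=3)
          fact(x=2)
            fact(x=1)
            -> return 1
          -> return 2
        -> return 6
      -> return 24
    -> return 120
  -> return 720
-> return 5040

Final answer: 5040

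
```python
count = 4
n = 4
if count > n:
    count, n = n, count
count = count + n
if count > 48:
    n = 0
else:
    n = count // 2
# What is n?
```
Trace:
  count=4
  count=4, n=4
  count=4, n=4
  count=8, n=4
  count=8, n=4

Final answer: 4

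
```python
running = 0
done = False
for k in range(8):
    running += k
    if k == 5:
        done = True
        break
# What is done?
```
Trace:
  running=0
  running=0, done=False
  running=0, done=False, k=0
  running=1, done=False, k=1
  running=3, done=False, k=2
  running=6, done=False, k=3
  running=10, done=False, k=4
  running=15, done=True, k=5

Final answer: True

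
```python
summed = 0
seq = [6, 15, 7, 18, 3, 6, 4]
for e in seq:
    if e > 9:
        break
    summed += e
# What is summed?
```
Trace:
  summed=0
  summed=6, e=6
  summed=6, e=15

Final answer: 6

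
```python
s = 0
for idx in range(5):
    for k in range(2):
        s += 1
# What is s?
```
Trace:
  s=0
  s=1, idx=0, k=0
  s=2, idx=0, k=1
  s=3, idx=1, k=0
  s=4, idx=1, k=1
  s=5, idx=2, k=0
  s=6, idx=2, k=1
  s=7, idx=3, k=0
  s=8, idx=3, k=1
  s=9, idx=4, k=0
  s=10, idx=4, k=1

Final answer: 10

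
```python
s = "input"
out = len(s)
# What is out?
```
Trace:
  s='input'
  s='input', out=5

Final answer: 5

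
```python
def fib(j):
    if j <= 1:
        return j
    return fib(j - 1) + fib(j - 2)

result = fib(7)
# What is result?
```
Call trace (a repeated sub-call is expanded the first time; later identical calls just restate its return value):
fib(j=7)
  fib(j=6)
    fib(j=5)
      fib(j=4)
        fib(j=3)
          fib(j=2)
            fib(j=1)
            -> return 1
            fib(j=0)
            -> return 0
          -> return 1
          fib(j=1)
          -> return 1
        -> return 2
        fib(j=2) -> return 1  (same call as traced above)
      -> return 3
      fib(j=3) -> return 2  (same call as traced above)
    -> return 5
    fib(j=4) -> return 3  (same call as traced above)
  -> return 8
  fib(j=5) -> return 5  (same call as traced above)
-> return 13

Final answer: 13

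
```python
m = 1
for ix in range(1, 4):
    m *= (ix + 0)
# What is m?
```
Trace:
  m=1
  m=1, ix=1
  m=2, ix=2
  m=6, ix=3

Final answer: 6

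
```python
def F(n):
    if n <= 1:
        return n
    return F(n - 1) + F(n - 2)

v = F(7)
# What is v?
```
Call trace (a repeated sub-call is expanded the first time; later identical calls just restate its return value):
F(n=7)
  F(n=6)
    F(n=5)
      F(n=4)
        F(n=3)
          F(n=2)
            F(n=1)
            -> return 1
            F(n=0)
            -> return 0
          -> return 1
          F(n=1)
          -> return 1
        -> return 2
        F(n=2) -> return 1  (same call as traced above)
      -> return 3
      F(n=3) -> return 2  (same call as traced above)
    -> return 5
    F(n=4) -> return 3  (same call as traced above)
  -> return 8
  F(n=5) -> return 5  (same call as traced above)
-> return 13

Final answer: 13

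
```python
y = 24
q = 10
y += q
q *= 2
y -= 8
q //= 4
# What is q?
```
Trace:
  y=24
  y=24, q=10
  y=34, q=10
  y=34, q=20
  y=26, q=20
  y=26, q=5

Final answer: 5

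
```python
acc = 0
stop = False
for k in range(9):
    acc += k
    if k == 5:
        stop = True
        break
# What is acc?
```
Trace:
  acc=0
  acc=0, stop=False
  acc=0, stop=False, k=0
  acc=1, stop=False, k=1
  acc=3, stop=False, k=2
  acc=6, stop=False, k=3
  acc=10, stop=False, k=4
  acc=15, stop=True, k=5

Final answer: 15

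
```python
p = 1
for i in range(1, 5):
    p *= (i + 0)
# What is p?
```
Trace:
  p=1
  p=1, i=1
  p=2, i=2
  p=6, i=3
  p=24, i=4

Final answer: 24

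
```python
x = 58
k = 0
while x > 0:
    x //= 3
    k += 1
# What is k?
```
Trace:
  x=58
  x=58, k=0
  x=19, k=1
  x=6, k=2
  x=2, k=3
  x=0, k=4

Final answer: 4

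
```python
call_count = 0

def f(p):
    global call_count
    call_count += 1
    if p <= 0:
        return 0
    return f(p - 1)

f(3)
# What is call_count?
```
Call trace:
f(p=3)
  f(p=2)
    f(p=1)
      f(p=0)
      -> return 0
    -> return 0
  -> return 0
-> return 0

call_count is incremented once per call. f is entered once for each p = 3, 2, 1, 0 (the p <= 0 call returns without recursing), i.e. 3 + 1 calls.
call_count = 4

Final answer: 4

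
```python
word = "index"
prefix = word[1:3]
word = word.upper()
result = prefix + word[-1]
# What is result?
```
Trace:
  word='index'
  word='index', prefix='nd'
  word='INDEX', prefix='nd'
  word='INDEX', prefix='nd', result='ndX'

Final answer: 'ndX'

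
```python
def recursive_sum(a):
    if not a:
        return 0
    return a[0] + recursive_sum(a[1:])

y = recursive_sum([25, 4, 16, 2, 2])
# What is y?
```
Call trace:
recursive_sum(a=[25, 4, 16, 2, 2])
  recursive_sum(a=[4, 16, 2, 2])
    recursive_sum(a=[16, 2, 2])
      recursive_sum(a=[2, 2])
        recursive_sum(a=[2])
          recursive_sum(a=[])
          -> return 0
        -> return 2
      -> return 4
    -> return 20
  -> return 24
-> return 49

Final answer: 49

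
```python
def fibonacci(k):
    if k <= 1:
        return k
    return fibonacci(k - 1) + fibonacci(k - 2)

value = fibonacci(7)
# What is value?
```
Call trace (a repeated sub-call is expanded the first time; later identical calls just restate its return value):
fibonacci(k=7)
  fibonacci(k=6)
    fibonacci(k=5)
      fibonacci(k=4)
        fibonacci(k=3)
          fibonacci(k=2)
            fibonacci(k=1)
            -> return 1
            fibonacci(k=0)
            -> return 0
          -> return 1
          fibonacci(k=1)
          -> return 1
        -> return 2
        fibonacci(k=2) -> return 1  (same call as traced above)
      -> return 3
      fibonacci(k=3) -> return 2  (same call as traced above)
    -> return 5
    fibonacci(k=4) -> return 3  (same call as traced above)
  -> return 8
  fibonacci(k=5) -> return 5  (same call as traced above)
-> return 13

Final answer: 13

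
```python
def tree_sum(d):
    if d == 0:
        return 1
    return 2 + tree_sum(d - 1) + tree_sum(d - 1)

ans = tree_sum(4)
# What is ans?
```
Call trace (a repeated sub-call is expanded the first time; later identical calls just restate its return value):
tree_sum(d=4)
  tree_sum(d=3)
    tree_sum(d=2)
      tree_sum(d=1)
        tree_sum(d=0)
        -> return 1
        tree_sum(d=0)
        -> return 1
      -> return 4
      tree_sum(d=1) -> return 4  (same call as traced above)
    -> return 10
    tree_sum(d=2) -> return 10  (same call as traced above)
  -> return 22
  tree_sum(d=3) -> return 22  (same call as traced above)
-> return 46

Final answer: 46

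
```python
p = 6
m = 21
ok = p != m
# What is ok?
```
Trace:
  p=6
  p=6, m=21
  p=6, m=21, ok=True

Final answer: True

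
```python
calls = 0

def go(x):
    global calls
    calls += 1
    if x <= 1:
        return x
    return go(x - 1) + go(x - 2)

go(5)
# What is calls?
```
Call trace (a repeated sub-call is expanded the first time; later identical calls just restate its return value):
go(x=5)
  go(x=4)
    go(x=3)
      go(x=2)
        go(x=1)
        -> return 1
        go(x=0)
        -> return 0
      -> return 1
      go(x=1)
      -> return 1
    -> return 2
    go(x=2) -> return 1  (same call as traced above)
  -> return 3
  go(x=3) -> return 2  (same call as traced above)
-> return 5

calls is incremented once per call, so count the calls in each subtree. Let C(x) = number of calls made by go(x).
C(0) = C(1) = 1 (base case, no recursion); C(x) = 1 + C(x - 1) + C(x - 2) otherwise.
C(2) = 1 + C(1) + C(0) = 1 + 1 + 1 = 3
C(3) = 1 + C(2) + C(1) = 1 + 3 + 1 = 5
C(4) = 1 + C(3) + C(2) = 1 + 5 + 3 = 9
C(5) = 1 + C(4) + C(3) = 1 + 9 + 5 = 15
calls = C(5) = 15

Final answer: 15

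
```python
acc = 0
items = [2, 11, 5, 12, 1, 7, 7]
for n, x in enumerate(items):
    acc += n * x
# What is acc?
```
Trace:
  acc=0
  acc=0, n=0, x=2
  acc=11, n=1, x=11
  acc=21, n=2, x=5
  acc=57, n=3, x=12
  acc=61, n=4, x=1
  acc=96, n=5, x=7
  acc=138, n=6, x=7

Final answer: 138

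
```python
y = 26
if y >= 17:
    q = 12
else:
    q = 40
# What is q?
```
Trace:
  y=26
  y=26, q=12

Final answer: 12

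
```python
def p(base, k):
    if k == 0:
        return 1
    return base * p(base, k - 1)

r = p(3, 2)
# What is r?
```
Call trace:
p(base=3, k=2)
  p(base=3, k=1)
    p(base=3, k=0)
    -> return 1
  -> return 3
-> return 9

Final answer: 9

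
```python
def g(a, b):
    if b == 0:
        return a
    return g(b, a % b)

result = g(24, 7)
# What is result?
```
Call trace:
g(a=24, b=7)
  g(a=7, b=3)
    g(a=3, b=1)
      g(a=1, b=0)
      -> return 1
    -> return 1
  -> return 1
-> return 1

Final answer: 1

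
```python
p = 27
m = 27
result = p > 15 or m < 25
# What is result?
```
Trace:
  p=27
  p=27, m=27
  p=27, m=27, result=True

Final answer: True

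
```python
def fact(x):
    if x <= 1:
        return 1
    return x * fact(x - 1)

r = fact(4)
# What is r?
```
Call trace:
fact(x=4)
  fact(x=3)
    fact(x=2)
      fact(x=1)
      -> return 1
    -> return 2
  -> return 6
-> return 24

Final answer: 24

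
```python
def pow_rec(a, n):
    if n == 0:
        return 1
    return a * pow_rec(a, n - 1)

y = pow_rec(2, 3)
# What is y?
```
Call trace:
pow_rec(a=2, n=3)
  pow_rec(a=2, n=2)
    pow_rec(a=2, n=1)
      pow_rec(a=2, n=0)
      -> return 1
    -> return 2
  -> return 4
-> return 8

Final answer: 8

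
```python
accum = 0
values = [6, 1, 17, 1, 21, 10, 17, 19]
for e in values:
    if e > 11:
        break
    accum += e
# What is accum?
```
Trace:
  accum=0
  accum=6, e=6
  accum=7, e=1
  accum=7, e=17

Final answer: 7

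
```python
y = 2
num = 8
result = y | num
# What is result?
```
Trace:
  y=2
  y=2, num=8
  y=2, num=8, result=10

Final answer: 10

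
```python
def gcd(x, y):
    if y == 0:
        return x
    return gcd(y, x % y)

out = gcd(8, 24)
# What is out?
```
Call trace:
gcd(x=8, y=24)
  gcd(x=24, y=8)
    gcd(x=8, y=0)
    -> return 8
  -> return 8
-> return 8

Final answer: 8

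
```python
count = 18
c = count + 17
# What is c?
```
Trace:
  count=18
  count=18, c=35

Final answer: 35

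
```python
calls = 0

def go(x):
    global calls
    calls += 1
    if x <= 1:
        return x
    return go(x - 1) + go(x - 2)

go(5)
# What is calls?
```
Call trace (a repeated sub-call is expanded the first time; later identical calls just restate its return value):
go(x=5)
  go(x=4)
    go(x=3)
      go(x=2)
        go(x=1)
        -> return 1
        go(x=0)
        -> return 0
      -> return 1
      go(x=1)
      -> return 1
    -> return 2
    go(x=2) -> return 1  (same call as traced above)
  -> return 3
  go(x=3) -> return 2  (same call as traced above)
-> return 5

calls is incremented once per call, so count the calls in each subtree. Let C(x) = number of calls made by go(x).
C(0) = C(1) = 1 (base case, no recursion); C(x) = 1 + C(x - 1) + C(x - 2) otherwise.
C(2) = 1 + C(1) + C(0) = 1 + 1 + 1 = 3
C(3) = 1 + C(2) + C(1) = 1 + 3 + 1 = 5
C(4) = 1 + C(3) + C(2) = 1 + 5 + 3 = 9
C(5) = 1 + C(4) + C(3) = 1 + 9 + 5 = 15
calls = C(5) = 15

Final answer: 15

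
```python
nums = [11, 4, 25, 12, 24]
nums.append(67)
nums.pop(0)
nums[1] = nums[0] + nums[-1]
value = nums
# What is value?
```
Trace:
  nums=[11, 4, 25, 12, 24]
  nums=[11, 4, 25, 12, 24, 67]
  nums=[4, 25, 12, 24, 67]
  nums=[4, 71, 12, 24, 67]
  nums=[4, 71, 12, 24, 67], value=[4, 71, 12, 24, 67]

Final answer: [4, 71, 12, 24, 67]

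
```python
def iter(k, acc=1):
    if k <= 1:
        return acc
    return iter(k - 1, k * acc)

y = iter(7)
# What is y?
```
Call trace:
iter(k=7, acc=1)
  iter(k=6, acc=7)
    iter(k=5, acc=42)
      iter(k=4, acc=210)
        iter(k=3, acc=840)
          iter(k=2, acc=2520)
            iter(k=1, acc=5040)
            -> return 5040
          -> return 5040
        -> return 5040
      -> return 5040
    -> return 5040
  -> return 5040
-> return 5040

Final answer: 5040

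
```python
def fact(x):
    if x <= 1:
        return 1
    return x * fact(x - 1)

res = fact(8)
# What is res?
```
Call trace:
fact(x=8)
  fact(x=7)
    fact(x=6)
      fact(x=5)
        fact(x=4)
          fact(x=3)
            fact(x=2)
              fact(x=1)
              -> return 1
            -> return 2
          -> return 6
        -> return 24
      -> return 120
    -> return 720
  -> return 5040
-> return 40320

Final answer: 40320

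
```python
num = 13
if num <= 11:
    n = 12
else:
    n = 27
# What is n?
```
Trace:
  num=13
  num=13, n=27

Final answer: 27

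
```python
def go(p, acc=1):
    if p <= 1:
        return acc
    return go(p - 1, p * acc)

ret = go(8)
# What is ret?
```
Call trace:
go(p=8, acc=1)
  go(p=7, acc=8)
    go(p=6, acc=56)
      go(p=5, acc=336)
        go(p=4, acc=1680)
          go(p=3, acc=6720)
            go(p=2, acc=20160)
              go(p=1, acc=40320)
              -> return 40320
            -> return 40320
          -> return 40320
        -> return 40320
      -> return 40320
    -> return 40320
  -> return 40320
-> return 40320

Final answer: 40320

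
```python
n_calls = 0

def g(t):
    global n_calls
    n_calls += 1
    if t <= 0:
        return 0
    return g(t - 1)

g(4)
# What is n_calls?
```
Call trace:
g(t=4)
  g(t=3)
    g(t=2)
      g(t=1)
        g(t=0)
        -> return 0
      -> return 0
    -> return 0
  -> return 0
-> return 0

n_calls is incremented once per call. g is entered once for each t = 4, 3, 2, 1, 0 (the t <= 0 call returns without recursing), i.e. 4 + 1 calls.
n_calls = 5

Final answer: 5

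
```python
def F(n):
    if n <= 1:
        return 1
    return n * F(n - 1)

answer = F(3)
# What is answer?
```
Call trace:
F(n=3)
  F(n=2)
    F(n=1)
    -> return 1
  -> return 2
-> return 6

Final answer: 6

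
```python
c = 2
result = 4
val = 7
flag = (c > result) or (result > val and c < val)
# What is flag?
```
Trace:
  c=2
  c=2, result=4
  c=2, result=4, val=7
  c=2, result=4, val=7, flag=False

Final answer: False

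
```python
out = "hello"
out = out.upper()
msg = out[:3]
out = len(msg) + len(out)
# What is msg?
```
Trace:
  out='hello'
  out='HELLO'
  out='HELLO', msg='HEL'
  out=8, msg='HEL'

Final answer: 'HEL'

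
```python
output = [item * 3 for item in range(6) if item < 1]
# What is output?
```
Trace:
  item=0
  item=1
  item=2
  item=3
  item=4
  item=5
  output=[0]

Final answer: [0]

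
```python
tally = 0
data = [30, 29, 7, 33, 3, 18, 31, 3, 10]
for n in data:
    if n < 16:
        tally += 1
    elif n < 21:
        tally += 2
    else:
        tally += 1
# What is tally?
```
Trace:
  tally=0
  tally=1, n=30
  tally=2, n=29
  tally=3, n=7
  tally=4, n=33
  tally=5, n=3
  tally=7, n=18
  tally=8, n=31
  tally=9, n=3
  tally=10, n=10

Final answer: 10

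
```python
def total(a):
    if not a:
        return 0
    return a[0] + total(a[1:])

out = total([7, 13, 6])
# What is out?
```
Call trace:
total(a=[7, 13, 6])
  total(a=[13, 6])
    total(a=[6])
      total(a=[])
      -> return 0
    -> return 6
  -> return 19
-> return 26

Final answer: 26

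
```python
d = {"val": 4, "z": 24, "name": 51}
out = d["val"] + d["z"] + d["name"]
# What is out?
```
Trace:
  d={'val': 4, 'z': 24, 'name': 51}
  d={'val': 4, 'z': 24, 'name': 51}, out=79

Final answer: 79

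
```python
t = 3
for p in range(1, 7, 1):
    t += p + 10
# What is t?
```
Trace:
  t=3
  t=14, p=1
  t=26, p=2
  t=39, p=3
  t=53, p=4
  t=68, p=5
  t=84, p=6

Final answer: 84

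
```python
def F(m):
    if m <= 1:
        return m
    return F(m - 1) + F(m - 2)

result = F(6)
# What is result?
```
Call trace (a repeated sub-call is expanded the first time; later identical calls just restate its return value):
F(m=6)
  F(m=5)
    F(m=4)
      F(m=3)
        F(m=2)
          F(m=1)
          -> return 1
          F(m=0)
          -> return 0
        -> return 1
        F(m=1)
        -> return 1
      -> return 2
      F(m=2) -> return 1  (same call as traced above)
    -> return 3
    F(m=3) -> return 2  (same call as traced above)
  -> return 5
  F(m=4) -> return 3  (same call as traced above)
-> return 8

Final answer: 8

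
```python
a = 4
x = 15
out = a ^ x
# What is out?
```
Trace:
  a=4
  a=4, x=15
  a=4, x=15, out=11

Final answer: 11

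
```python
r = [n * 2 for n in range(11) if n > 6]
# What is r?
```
Trace:
  n=0
  n=1
  n=2
  n=3
  n=4
  n=5
  n=6
  n=7
  n=8
  n=9
  n=10
  r=[14, 16, 18, 20]

Final answer: [14, 16, 18, 20]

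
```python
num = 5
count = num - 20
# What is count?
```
Trace:
  num=5
  num=5, count=-15

Final answer: -15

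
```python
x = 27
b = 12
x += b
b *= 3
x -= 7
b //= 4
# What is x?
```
Trace:
  x=27
  x=27, b=12
  x=39, b=12
  x=39, b=36
  x=32, b=36
  x=32, b=9

Final answer: 32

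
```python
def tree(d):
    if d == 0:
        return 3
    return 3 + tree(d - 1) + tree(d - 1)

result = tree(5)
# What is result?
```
Call trace (a repeated sub-call is expanded the first time; later identical calls just restate its return value):
tree(d=5)
  tree(d=4)
    tree(d=3)
      tree(d=2)
        tree(d=1)
          tree(d=0)
          -> return 3
          tree(d=0)
          -> return 3
        -> return 9
        tree(d=1) -> return 9  (same call as traced above)
      -> return 21
      tree(d=2) -> return 21  (same call as traced above)
    -> return 45
    tree(d=3) -> return 45  (same call as traced above)
  -> return 93
  tree(d=4) -> return 93  (same call as traced above)
-> return 189

Final answer: 189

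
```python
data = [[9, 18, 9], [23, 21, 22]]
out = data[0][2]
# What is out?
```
Trace:
  data=[[9, 18, 9], [23, 21, 22]]
  data=[[9, 18, 9], [23, 21, 22]], out=9

Final answer: 9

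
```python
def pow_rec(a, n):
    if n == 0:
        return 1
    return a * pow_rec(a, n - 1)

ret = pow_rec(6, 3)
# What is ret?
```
Call trace:
pow_rec(a=6, n=3)
  pow_rec(a=6, n=2)
    pow_rec(a=6, n=1)
      pow_rec(a=6, n=0)
      -> return 1
    -> return 6
  -> return 36
-> return 216

Final answer: 216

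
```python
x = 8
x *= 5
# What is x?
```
Trace:
  x=8
  x=40

Final answer: 40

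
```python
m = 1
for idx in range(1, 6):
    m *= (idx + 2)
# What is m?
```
Trace:
  m=1
  m=3, idx=1
  m=12, idx=2
  m=60, idx=3
  m=360, idx=4
  m=2520, idx=5

Final answer: 2520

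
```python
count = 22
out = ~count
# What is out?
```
Trace:
  count=22
  count=22, out=-23

Final answer: -23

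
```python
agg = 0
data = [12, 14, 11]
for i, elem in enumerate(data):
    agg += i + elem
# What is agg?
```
Trace:
  agg=0
  agg=12, i=0, elem=12
  agg=27, i=1, elem=14
  agg=40, i=2, elem=11

Final answer: 40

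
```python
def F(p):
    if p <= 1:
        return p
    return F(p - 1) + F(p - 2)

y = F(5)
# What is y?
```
Call trace (a repeated sub-call is expanded the first time; later identical calls just restate its return value):
F(p=5)
  F(p=4)
    F(p=3)
      F(p=2)
        F(p=1)
        -> return 1
        F(p=0)
        -> return 0
      -> return 1
      F(p=1)
      -> return 1
    -> return 2
    F(p=2) -> return 1  (same call as traced above)
  -> return 3
  F(p=3) -> return 2  (same call as traced above)
-> return 5

Final answer: 5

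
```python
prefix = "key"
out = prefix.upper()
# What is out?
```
Trace:
  prefix='key'
  prefix='key', out='KEY'

Final answer: 'KEY'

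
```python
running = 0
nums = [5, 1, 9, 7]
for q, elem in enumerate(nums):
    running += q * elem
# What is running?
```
Trace:
  running=0
  running=0, q=0, elem=5
  running=1, q=1, elem=1
  running=19, q=2, elem=9
  running=40, q=3, elem=7

Final answer: 40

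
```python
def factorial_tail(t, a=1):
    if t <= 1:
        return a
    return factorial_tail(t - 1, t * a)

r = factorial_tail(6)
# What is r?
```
Call trace:
factorial_tail(t=6, a=1)
  factorial_tail(t=5, a=6)
    factorial_tail(t=4, a=30)
      factorial_tail(t=3, a=120)
        factorial_tail(t=2, a=360)
          factorial_tail(t=1, a=720)
          -> return 720
        -> return 720
      -> return 720
    -> return 720
  -> return 720
-> return 720

Final answer: 720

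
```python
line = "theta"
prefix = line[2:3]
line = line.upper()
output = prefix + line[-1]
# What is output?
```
Trace:
  line='theta'
  line='theta', prefix='e'
  line='THETA', prefix='e'
  line='THETA', prefix='e', output='eA'

Final answer: 'eA'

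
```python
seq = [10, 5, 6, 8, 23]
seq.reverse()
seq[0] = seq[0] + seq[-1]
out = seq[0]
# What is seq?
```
Trace:
  seq=[10, 5, 6, 8, 23]
  seq=[23, 8, 6, 5, 10]
  seq=[33, 8, 6, 5, 10]
  seq=[33, 8, 6, 5, 10], out=33

Final answer: [33, 8, 6, 5, 10]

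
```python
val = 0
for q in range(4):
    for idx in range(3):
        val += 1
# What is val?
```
Trace:
  val=0
  val=1, q=0, idx=0
  val=2, q=0, idx=1
  val=3, q=0, idx=2
  val=4, q=1, idx=0
  val=5, q=1, idx=1
  val=6, q=1, idx=2
  val=7, q=2, idx=0
  val=8, q=2, idx=1
  val=9, q=2, idx=2
  val=10, q=3, idx=0
  val=11, q=3, idx=1
  val=12, q=3, idx=2

Final answer: 12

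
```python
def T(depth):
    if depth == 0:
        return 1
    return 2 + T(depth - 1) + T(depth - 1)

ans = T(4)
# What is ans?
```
Call trace (a repeated sub-call is expanded the first time; later identical calls just restate its return value):
T(depth=4)
  T(depth=3)
    T(depth=2)
      T(depth=1)
        T(depth=0)
        -> return 1
        T(depth=0)
        -> return 1
      -> return 4
      T(depth=1) -> return 4  (same call as traced above)
    -> return 10
    T(depth=2) -> return 10  (same call as traced above)
  -> return 22
  T(depth=3) -> return 22  (same call as traced above)
-> return 46

Final answer: 46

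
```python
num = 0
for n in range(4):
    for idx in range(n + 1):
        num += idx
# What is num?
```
Trace:
  num=0
  num=0, n=0, idx=0
  num=0, n=1, idx=0
  num=1, n=1, idx=1
  num=1, n=2, idx=0
  num=2, n=2, idx=1
  num=4, n=2, idx=2
  num=4, n=3, idx=0
  num=5, n=3, idx=1
  num=7, n=3, idx=2
  num=10, n=3, idx=3

Final answer: 10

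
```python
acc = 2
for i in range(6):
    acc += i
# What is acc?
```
Trace:
  acc=2
  acc=2, i=0
  acc=3, i=1
  acc=5, i=2
  acc=8, i=3
  acc=12, i=4
  acc=17, i=5

Final answer: 17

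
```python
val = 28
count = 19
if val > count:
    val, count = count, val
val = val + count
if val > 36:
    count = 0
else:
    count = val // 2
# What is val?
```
Trace:
  val=28
  val=28, count=19
  val=19, count=28
  val=47, count=28
  val=47, count=0

Final answer: 47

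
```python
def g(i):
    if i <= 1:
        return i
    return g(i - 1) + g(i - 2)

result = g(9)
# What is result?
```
Call trace (a repeated sub-call is expanded the first time; later identical calls just restate its return value):
g(i=9)
  g(i=8)
    g(i=7)
      g(i=6)
        g(i=5)
          g(i=4)
            g(i=3)
              g(i=2)
                g(i=1)
                -> return 1
                g(i=0)
                -> return 0
              -> return 1
              g(i=1)
              -> return 1
            -> return 2
            g(i=2) -> return 1  (same call as traced above)
          -> return 3
          g(i=3) -> return 2  (same call as traced above)
        -> return 5
        g(i=4) -> return 3  (same call as traced above)
      -> return 8
      g(i=5) -> return 5  (same call as traced above)
    -> return 13
    g(i=6) -> return 8  (same call as traced above)
  -> return 21
  g(i=7) -> return 13  (same call as traced above)
-> return 34

Final answer: 34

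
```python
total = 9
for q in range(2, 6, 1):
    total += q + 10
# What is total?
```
Trace:
  total=9
  total=21, q=2
  total=34, q=3
  total=48, q=4
  total=63, q=5

Final answer: 63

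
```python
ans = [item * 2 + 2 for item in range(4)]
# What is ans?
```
Trace:
  item=0
  item=1
  item=2
  item=3
  ans=[2, 4, 6, 8]

Final answer: [2, 4, 6, 8]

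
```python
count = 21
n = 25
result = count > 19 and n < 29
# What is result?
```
Trace:
  count=21
  count=21, n=25
  count=21, n=25, result=True

Final answer: True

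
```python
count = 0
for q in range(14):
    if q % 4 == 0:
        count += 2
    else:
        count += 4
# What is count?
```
Trace:
  count=0
  count=2, q=0
  count=6, q=1
  count=10, q=2
  count=14, q=3
  count=16, q=4
  count=20, q=5
  count=24, q=6
  count=28, q=7
  count=30, q=8
  count=34, q=9
  count=38, q=10
  count=42, q=11
  count=44, q=12
  count=48, q=13

Final answer: 48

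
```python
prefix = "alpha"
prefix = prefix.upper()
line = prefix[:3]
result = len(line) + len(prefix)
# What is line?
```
Trace:
  prefix='alpha'
  prefix='ALPHA'
  prefix='ALPHA', line='ALP'
  prefix='ALPHA', line='ALP', result=8

Final answer: 'ALP'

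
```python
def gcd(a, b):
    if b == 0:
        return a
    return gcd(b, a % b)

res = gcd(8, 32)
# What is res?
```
Call trace:
gcd(a=8, b=32)
  gcd(a=32, b=8)
    gcd(a=8, b=0)
    -> return 8
  -> return 8
-> return 8

Final answer: 8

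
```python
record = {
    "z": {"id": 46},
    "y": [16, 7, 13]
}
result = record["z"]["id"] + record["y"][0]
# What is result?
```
Trace:
  record={'z': {'id': 46}, 'y': [16, 7, 13]}
  record={'z': {'id': 46}, 'y': [16, 7, 13]}, result=62

Final answer: 62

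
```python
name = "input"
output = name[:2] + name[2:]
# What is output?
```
Trace:
  name='input'
  name='input', output='input'

Final answer: 'input'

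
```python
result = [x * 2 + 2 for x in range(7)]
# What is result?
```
Trace:
  x=0
  x=1
  x=2
  x=3
  x=4
  x=5
  x=6
  result=[2, 4, 6, 8, 10, 12, 14]

Final answer: [2, 4, 6, 8, 10, 12, 14]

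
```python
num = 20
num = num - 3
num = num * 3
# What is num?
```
Trace:
  num=20
  num=17
  num=51

Final answer: 51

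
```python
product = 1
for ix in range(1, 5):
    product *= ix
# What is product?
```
Trace:
  product=1
  product=1, ix=1
  product=2, ix=2
  product=6, ix=3
  product=24, ix=4

Final answer: 24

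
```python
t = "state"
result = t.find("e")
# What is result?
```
Trace:
  t='state'
  t='state', result=4

Final answer: 4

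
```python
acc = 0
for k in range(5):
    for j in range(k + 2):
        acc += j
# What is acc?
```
Trace:
  acc=0
  acc=0, k=0, j=0
  acc=1, k=0, j=1
  acc=1, k=1, j=0
  acc=2, k=1, j=1
  acc=4, k=1, j=2
  acc=4, k=2, j=0
  acc=5, k=2, j=1
  acc=7, k=2, j=2
  acc=10, k=2, j=3
  acc=10, k=3, j=0
  acc=11, k=3, j=1
  acc=13, k=3, j=2
  acc=16, k=3, j=3
  acc=20, k=3, j=4
  acc=20, k=4, j=0
  acc=21, k=4, j=1
  acc=23, k=4, j=2
  acc=26, k=4, j=3
  acc=30, k=4, j=4
  acc=35, k=4, j=5

Final answer: 35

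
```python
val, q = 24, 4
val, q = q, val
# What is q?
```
Trace:
  val=24, q=4
  val=4, q=24

Final answer: 24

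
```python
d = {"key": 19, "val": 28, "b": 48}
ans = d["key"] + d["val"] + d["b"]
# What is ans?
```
Trace:
  d={'key': 19, 'val': 28, 'b': 48}
  d={'key': 19, 'val': 28, 'b': 48}, ans=95

Final answer: 95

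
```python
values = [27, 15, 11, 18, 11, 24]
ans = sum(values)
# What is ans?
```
Trace:
  values=[27, 15, 11, 18, 11, 24]
  values=[27, 15, 11, 18, 11, 24], ans=106

Final answer: 106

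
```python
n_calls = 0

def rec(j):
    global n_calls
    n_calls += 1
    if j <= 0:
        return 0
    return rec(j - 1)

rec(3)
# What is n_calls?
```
Call trace:
rec(j=3)
  rec(j=2)
    rec(j=1)
      rec(j=0)
      -> return 0
    -> return 0
  -> return 0
-> return 0

n_calls is incremented once per call. rec is entered once for each j = 3, 2, 1, 0 (the j <= 0 call returns without recursing), i.e. 3 + 1 calls.
n_calls = 4

Final answer: 4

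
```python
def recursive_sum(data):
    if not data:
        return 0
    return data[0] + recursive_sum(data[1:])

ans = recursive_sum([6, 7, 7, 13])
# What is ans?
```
Call trace:
recursive_sum(data=[6, 7, 7, 13])
  recursive_sum(data=[7, 7, 13])
    recursive_sum(data=[7, 13])
      recursive_sum(data=[13])
        recursive_sum(data=[])
        -> return 0
      -> return 13
    -> return 20
  -> return 27
-> return 33

Final answer: 33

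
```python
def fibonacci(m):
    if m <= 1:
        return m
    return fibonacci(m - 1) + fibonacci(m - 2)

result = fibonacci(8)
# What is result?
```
Call trace (a repeated sub-call is expanded the first time; later identical calls just restate its return value):
fibonacci(m=8)
  fibonacci(m=7)
    fibonacci(m=6)
      fibonacci(m=5)
        fibonacci(m=4)
          fibonacci(m=3)
            fibonacci(m=2)
              fibonacci(m=1)
              -> return 1
              fibonacci(m=0)
              -> return 0
            -> return 1
            fibonacci(m=1)
            -> return 1
          -> return 2
          fibonacci(m=2) -> return 1  (same call as traced above)
        -> return 3
        fibonacci(m=3) -> return 2  (same call as traced above)
      -> return 5
      fibonacci(m=4) -> return 3  (same call as traced above)
    -> return 8
    fibonacci(m=5) -> return 5  (same call as traced above)
  -> return 13
  fibonacci(m=6) -> return 8  (same call as traced above)
-> return 21

Final answer: 21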